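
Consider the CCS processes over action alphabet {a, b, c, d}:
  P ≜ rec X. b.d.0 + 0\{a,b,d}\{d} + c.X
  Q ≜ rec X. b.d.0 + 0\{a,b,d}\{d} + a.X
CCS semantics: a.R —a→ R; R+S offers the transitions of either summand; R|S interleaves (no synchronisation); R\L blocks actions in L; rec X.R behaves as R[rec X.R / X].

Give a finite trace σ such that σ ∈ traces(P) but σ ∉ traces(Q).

c

LTS(P): 3 reachable states
  s0 = rec X. b.d.0 + 0\{a,b,d}\{d} + c.X :: —b→ s1, —c→ s0
  s1 = d.0 :: —d→ s2
  s2 = 0 :: (no moves)
LTS(Q): 3 reachable states
  t0 = rec X. b.d.0 + 0\{a,b,d}\{d} + a.X :: —a→ t0, —b→ t1
  t1 = d.0 :: —d→ t2
  t2 = 0 :: (no moves)
Run σ = ⟨c⟩ on P: start {s0}
  after c @ step 1: {s0}
  ✓ P
Run σ = ⟨c⟩ on Q: start {t0}
  after c @ step 1: ∅  — Q cannot continue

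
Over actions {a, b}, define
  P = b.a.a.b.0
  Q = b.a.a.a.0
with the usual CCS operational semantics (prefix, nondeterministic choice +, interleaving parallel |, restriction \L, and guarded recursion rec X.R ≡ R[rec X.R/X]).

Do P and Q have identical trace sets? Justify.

NO — witness ⟨baab⟩

LTS(P): 5 reachable states
  p0 = b.a.a.b.0 ⊢ =b=> p1
  p1 = a.a.b.0 ⊢ =a=> p2
  p2 = a.b.0 ⊢ =a=> p3
  p3 = b.0 ⊢ =b=> p4
  p4 = 0 ⊢ (no moves)
LTS(Q): 5 reachable states
  q0 = b.a.a.a.0 ⊢ =b=> q1
  q1 = a.a.a.0 ⊢ =a=> q2
  q2 = a.a.0 ⊢ =a=> q3
  q3 = a.0 ⊢ =a=> q4
  q4 = 0 ⊢ (no moves)
Executing baab from P (initial set {p0}):
  after b @ step 1: {p1}
  after a @ step 2: {p2}
  after a @ step 3: {p3}
  after b @ step 4: {p4}
  P completes σ.
Executing baab from Q (initial set {q0}):
  after b @ step 1: {q1}
  after a @ step 2: {q2}
  after a @ step 3: {q3}
  after b @ step 4: ∅  — Q cannot continue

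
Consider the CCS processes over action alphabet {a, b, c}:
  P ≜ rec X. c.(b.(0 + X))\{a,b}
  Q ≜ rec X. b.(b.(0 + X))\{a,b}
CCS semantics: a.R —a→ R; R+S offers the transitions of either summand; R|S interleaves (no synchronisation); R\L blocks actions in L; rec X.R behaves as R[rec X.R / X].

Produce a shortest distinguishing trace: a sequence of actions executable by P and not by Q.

c

Reachable graph of P (2 states):
  s0 = rec X. c.(b.(0 + X))\{a,b} ⊢ -c-> s1
  s1 = (b.(0 + (rec X. c.(b.(0 + X))\{a,b})))\{a,b} ⊢ stopped
Reachable graph of Q (2 states):
  t0 = rec X. b.(b.(0 + X))\{a,b} ⊢ -b-> t1
  t1 = (b.(0 + (rec X. b.(b.(0 + X))\{a,b})))\{a,b} ⊢ stopped
Trace ⟨c⟩ through P, begin at {s0}:
  step 1 (c): {s1}
  — P admits the full trace.
Trace ⟨c⟩ through Q, begin at {t0}:
  step 1 (c): ∅ (Q stuck)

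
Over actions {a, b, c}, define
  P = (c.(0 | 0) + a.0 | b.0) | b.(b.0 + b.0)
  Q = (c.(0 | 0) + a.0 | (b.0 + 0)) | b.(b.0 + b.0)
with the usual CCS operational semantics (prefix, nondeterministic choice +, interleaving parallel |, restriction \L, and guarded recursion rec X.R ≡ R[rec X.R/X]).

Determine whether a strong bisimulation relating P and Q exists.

P's transition system — 12 states:
  s0 = (c.(0 | 0) + a.0 | b.0) | b.(b.0 + b.0) | =a=> s1, =b=> s2, =b=> s3, =c=> s4
  s1 = 0 | b.0 | b.(b.0 + b.0) | =b=> s4, =b=> s5
  s2 = (c.(0 | 0) + a.0 | b.0) | (b.0 + b.0) | =a=> s5, =b=> s6, =b=> s7, =c=> s8
  s3 = a.0 | 0 | b.(b.0 + b.0) | =a=> s4, =b=> s7
  s4 = 0 | 0 | b.(b.0 + b.0) | =b=> s8
  s5 = 0 | b.0 | (b.0 + b.0) | =b=> s8, =b=> s9
  s6 = (c.(0 | 0) + a.0 | b.0) | 0 | =a=> s9, =b=> s10, =c=> s11
  s7 = a.0 | 0 | (b.0 + b.0) | =a=> s8, =b=> s10
  s8 = 0 | 0 | (b.0 + b.0) | =b=> s11
  s9 = 0 | b.0 | 0 | =b=> s11
  s10 = a.0 | 0 | 0 | =a=> s11
  s11 = 0 | 0 | 0 | stopped
Q's transition system — 12 states:
  t0 = (c.(0 | 0) + a.0 | (b.0 + 0)) | b.(b.0 + b.0) | =a=> t1, =b=> t2, =b=> t3, =c=> t4
  t1 = 0 | (b.0 + 0) | b.(b.0 + b.0) | =b=> t4, =b=> t5
  t2 = (c.(0 | 0) + a.0 | (b.0 + 0)) | (b.0 + b.0) | =a=> t5, =b=> t6, =b=> t7, =c=> t8
  t3 = a.0 | 0 | b.(b.0 + b.0) | =a=> t4, =b=> t7
  t4 = 0 | 0 | b.(b.0 + b.0) | =b=> t8
  t5 = 0 | (b.0 + 0) | (b.0 + b.0) | =b=> t8, =b=> t9
  t6 = (c.(0 | 0) + a.0 | (b.0 + 0)) | 0 | =a=> t9, =b=> t10, =c=> t11
  t7 = a.0 | 0 | (b.0 + b.0) | =a=> t8, =b=> t10
  t8 = 0 | 0 | (b.0 + b.0) | =b=> t11
  t9 = 0 | (b.0 + 0) | 0 | =b=> t11
  t10 = a.0 | 0 | 0 | =a=> t11
  t11 = 0 | 0 | 0 | stopped
Coarsest stable partition (strong bisimilarity classes):
  B0 = {s0, t0}
  B1 = {s4, s5, t4, t5}
  B2 = {s8, s9, t8, t9}
  B3 = {s11, t11}
  B4 = {s1, t1}
  B5 = {s3, t3}
  B6 = {s7, t7}
  B7 = {s10, t10}
  B8 = {s2, t2}
  B9 = {s6, t6}
s0 ∈ B0, t0 ∈ B0 → same block

YES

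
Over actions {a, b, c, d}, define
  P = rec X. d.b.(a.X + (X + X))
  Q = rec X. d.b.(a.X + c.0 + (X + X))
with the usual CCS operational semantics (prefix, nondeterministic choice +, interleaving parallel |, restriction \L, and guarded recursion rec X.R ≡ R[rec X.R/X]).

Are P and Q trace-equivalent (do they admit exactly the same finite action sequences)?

LTS(P): 3 reachable states
  p0 = rec X. d.b.(a.X + (X + X)) | ··d··> p1
  p1 = b.(a.(rec X. d.b.(a.X + (X + X))) + ((rec X. d.b.(a.X + (X + X))) + (rec X. d.b.(a.X + (X + X))))) | ··b··> p2
  p2 = a.(rec X. d.b.(a.X + (X + X))) + ((rec X. d.b.(a.X + (X + X))) + (rec X. d.b.(a.X + (X + X)))) | ··a··> p0, ··d··> p1
LTS(Q): 4 reachable states
  q0 = rec X. d.b.(a.X + c.0 + (X + X)) | ··d··> q1
  q1 = b.(a.(rec X. d.b.(a.X + c.0 + (X + X))) + c.0 + ((rec X. d.b.(a.X + c.0 + (X + X))) + (rec X. d.b.(a.X + c.0 + (X + X))))) | ··b··> q2
  q2 = a.(rec X. d.b.(a.X + c.0 + (X + X))) + c.0 + ((rec X. d.b.(a.X + c.0 + (X + X))) + (rec X. d.b.(a.X + c.0 + (X + X)))) | ··a··> q0, ··c··> q3, ··d··> q1
  q3 = 0 | (no moves)
Trace ⟨dbc⟩ through Q, begin at {q0}:
  [1] d ⇒ {q1}
  [2] b ⇒ {q2}
  [3] c ⇒ {q3}
  Q completes σ.
Trace ⟨dbc⟩ through P, begin at {p0}:
  [1] d ⇒ {p1}
  [2] b ⇒ {p2}
  [3] c ⇒ ∅ (P stuck)

trace-distinct — witness ⟨dbc⟩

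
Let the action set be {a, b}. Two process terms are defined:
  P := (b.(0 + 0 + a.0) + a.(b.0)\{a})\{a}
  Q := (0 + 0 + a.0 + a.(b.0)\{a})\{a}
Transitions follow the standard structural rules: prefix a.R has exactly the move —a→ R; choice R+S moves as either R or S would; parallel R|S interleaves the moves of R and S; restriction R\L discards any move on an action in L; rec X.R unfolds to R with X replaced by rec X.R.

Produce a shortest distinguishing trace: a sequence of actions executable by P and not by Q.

b

Reachable graph of P (2 states):
  u0 = (b.(0 + 0 + a.0) + a.(b.0)\{a})\{a} has moves =b=> u1
  u1 = (0 + 0 + a.0)\{a} has moves ∅
Reachable graph of Q (1 states):
  v0 = (0 + 0 + a.0 + a.(b.0)\{a})\{a} has moves ∅
Run σ = ⟨b⟩ on P: start {u0}
  step 1 (b): {u1}
  ✓ P
Run σ = ⟨b⟩ on Q: start {v0}
  step 1 (b): ∅  — Q cannot continue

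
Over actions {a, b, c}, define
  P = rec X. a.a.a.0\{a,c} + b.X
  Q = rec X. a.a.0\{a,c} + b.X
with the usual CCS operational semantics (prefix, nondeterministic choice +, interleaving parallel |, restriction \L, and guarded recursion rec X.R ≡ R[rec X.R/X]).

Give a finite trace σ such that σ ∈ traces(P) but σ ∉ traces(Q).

LTS(P): 4 reachable states
  p0 = rec X. a.a.a.0\{a,c} + b.X | —a→ p1, —b→ p0
  p1 = a.a.0\{a,c} | —a→ p2
  p2 = a.0\{a,c} | —a→ p3
  p3 = 0\{a,c} | deadlocked
LTS(Q): 3 reachable states
  q0 = rec X. a.a.0\{a,c} + b.X | —a→ q1, —b→ q0
  q1 = a.0\{a,c} | —a→ q2
  q2 = 0\{a,c} | deadlocked
Trace ⟨aaa⟩ through P, begin at {p0}:
  [1] a ⇒ {p1}
  [2] a ⇒ {p2}
  [3] a ⇒ {p3}
  — P admits the full trace.
Trace ⟨aaa⟩ through Q, begin at {q0}:
  [1] a ⇒ {q1}
  [2] a ⇒ {q2}
  [3] a ⇒ ∅ (Q stuck)

aaa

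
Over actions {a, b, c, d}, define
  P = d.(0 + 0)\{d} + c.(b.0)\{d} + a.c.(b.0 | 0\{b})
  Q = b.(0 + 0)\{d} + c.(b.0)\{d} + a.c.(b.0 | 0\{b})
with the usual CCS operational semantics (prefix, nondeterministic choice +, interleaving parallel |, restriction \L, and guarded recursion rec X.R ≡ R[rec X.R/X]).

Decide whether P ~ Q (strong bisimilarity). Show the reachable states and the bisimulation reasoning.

Reachable graph of P (7 states):
  p0 = d.(0 + 0)\{d} + c.(b.0)\{d} + a.c.(b.0 | 0\{b}) | —a→ p1, —c→ p2, —d→ p3
  p1 = c.(b.0 | 0\{b}) | —c→ p4
  p2 = (b.0)\{d} | —b→ p5
  p3 = (0 + 0)\{d} | stopped
  p4 = b.0 | 0\{b} | —b→ p6
  p5 = 0\{d} | stopped
  p6 = 0 | 0\{b} | stopped
Reachable graph of Q (7 states):
  q0 = b.(0 + 0)\{d} + c.(b.0)\{d} + a.c.(b.0 | 0\{b}) | —a→ q1, —b→ q2, —c→ q3
  q1 = c.(b.0 | 0\{b}) | —c→ q4
  q2 = (0 + 0)\{d} | stopped
  q3 = (b.0)\{d} | —b→ q5
  q4 = b.0 | 0\{b} | —b→ q6
  q5 = 0\{d} | stopped
  q6 = 0 | 0\{b} | stopped
Coarsest stable partition (strong bisimilarity classes):
  B0 = {p0}
  B1 = {p2, p4, q3, q4}
  B2 = {p3, p5, p6, q2, q5, q6}
  B3 = {p1, q1}
  B4 = {q0}
p0 ∈ B0, q0 ∈ B4 → different blocks

not bisimilar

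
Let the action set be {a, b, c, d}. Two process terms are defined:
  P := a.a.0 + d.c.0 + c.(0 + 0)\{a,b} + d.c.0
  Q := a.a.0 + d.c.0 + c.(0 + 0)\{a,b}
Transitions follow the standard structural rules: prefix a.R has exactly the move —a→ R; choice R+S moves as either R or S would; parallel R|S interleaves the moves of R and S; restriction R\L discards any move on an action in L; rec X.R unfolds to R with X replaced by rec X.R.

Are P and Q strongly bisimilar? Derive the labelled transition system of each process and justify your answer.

YES

Reachable graph of P (5 states):
  u0 = a.a.0 + d.c.0 + c.(0 + 0)\{a,b} + d.c.0 | =a=> u1, =c=> u2, =d=> u3
  u1 = a.0 | =a=> u4
  u2 = (0 + 0)\{a,b} | ∅
  u3 = c.0 | =c=> u4
  u4 = 0 | ∅
Reachable graph of Q (5 states):
  v0 = a.a.0 + d.c.0 + c.(0 + 0)\{a,b} | =a=> v1, =c=> v2, =d=> v3
  v1 = a.0 | =a=> v4
  v2 = (0 + 0)\{a,b} | ∅
  v3 = c.0 | =c=> v4
  v4 = 0 | ∅
Coarsest stable partition (strong bisimilarity classes):
  B0 = {u0, v0}
  B1 = {u3, v3}
  B2 = {u2, u4, v2, v4}
  B3 = {u1, v1}
u0 ∈ B0, v0 ∈ B0 → same block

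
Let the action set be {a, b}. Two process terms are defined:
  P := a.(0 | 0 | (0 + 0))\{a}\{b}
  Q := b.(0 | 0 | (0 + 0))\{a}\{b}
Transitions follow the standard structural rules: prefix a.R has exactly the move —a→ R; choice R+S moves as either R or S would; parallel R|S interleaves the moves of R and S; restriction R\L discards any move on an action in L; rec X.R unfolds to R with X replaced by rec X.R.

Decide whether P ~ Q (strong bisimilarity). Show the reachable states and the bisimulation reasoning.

P's transition system — 2 states:
  s0 = a.(0 | 0 | (0 + 0))\{a}\{b} | --a--▸ s1
  s1 = (0 | 0 | (0 + 0))\{a}\{b} | ∅
Q's transition system — 2 states:
  t0 = b.(0 | 0 | (0 + 0))\{a}\{b} | --b--▸ t1
  t1 = (0 | 0 | (0 + 0))\{a}\{b} | ∅
Coarsest stable partition (strong bisimilarity classes):
  B0 = {s0}
  B1 = {s1, t1}
  B2 = {t0}
s0 ∈ B0, t0 ∈ B2 → different blocks

not bisimilar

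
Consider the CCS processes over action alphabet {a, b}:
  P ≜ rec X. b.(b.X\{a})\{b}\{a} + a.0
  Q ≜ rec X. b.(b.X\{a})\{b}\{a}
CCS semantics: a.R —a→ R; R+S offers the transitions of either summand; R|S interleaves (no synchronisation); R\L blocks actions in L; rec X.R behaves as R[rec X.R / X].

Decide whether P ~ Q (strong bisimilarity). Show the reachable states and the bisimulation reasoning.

Reachable graph of P (3 states):
  u0 = rec X. b.(b.X\{a})\{b}\{a} + a.0 :: -a-> u1, -b-> u2
  u1 = 0 :: (no moves)
  u2 = (b.(rec X. b.(b.X\{a})\{b}\{a} + a.0)\{a})\{b}\{a} :: (no moves)
Reachable graph of Q (2 states):
  v0 = rec X. b.(b.X\{a})\{b}\{a} :: -b-> v1
  v1 = (b.(rec X. b.(b.X\{a})\{b}\{a})\{a})\{b}\{a} :: (no moves)
Partition-refinement fixed point:
  B0 = {u0}
  B1 = {u1, u2, v1}
  B2 = {v0}
u0 ∈ B0, v0 ∈ B2 → different blocks

P ≁ Q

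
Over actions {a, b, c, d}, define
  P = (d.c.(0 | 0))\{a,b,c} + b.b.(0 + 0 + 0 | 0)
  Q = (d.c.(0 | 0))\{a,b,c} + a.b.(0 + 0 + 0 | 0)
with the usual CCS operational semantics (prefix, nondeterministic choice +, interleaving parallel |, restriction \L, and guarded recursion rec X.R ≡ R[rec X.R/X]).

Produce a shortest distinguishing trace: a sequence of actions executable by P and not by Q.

P's transition system — 4 states:
  p0 = (d.c.(0 | 0))\{a,b,c} + b.b.(0 + 0 + 0 | 0) has moves =b=> p1, =d=> p2
  p1 = b.(0 + 0 + 0 | 0) has moves =b=> p3
  p2 = (c.(0 | 0))\{a,b,c} has moves stopped
  p3 = 0 + 0 + 0 | 0 has moves stopped
Q's transition system — 4 states:
  q0 = (d.c.(0 | 0))\{a,b,c} + a.b.(0 + 0 + 0 | 0) has moves =a=> q1, =d=> q2
  q1 = b.(0 + 0 + 0 | 0) has moves =b=> q3
  q2 = (c.(0 | 0))\{a,b,c} has moves stopped
  q3 = 0 + 0 + 0 | 0 has moves stopped
Run σ = ⟨b⟩ on P: start {p0}
  step 1 (b): {p1}
  P completes σ.
Run σ = ⟨b⟩ on Q: start {q0}
  step 1 (b): no successor for Q

b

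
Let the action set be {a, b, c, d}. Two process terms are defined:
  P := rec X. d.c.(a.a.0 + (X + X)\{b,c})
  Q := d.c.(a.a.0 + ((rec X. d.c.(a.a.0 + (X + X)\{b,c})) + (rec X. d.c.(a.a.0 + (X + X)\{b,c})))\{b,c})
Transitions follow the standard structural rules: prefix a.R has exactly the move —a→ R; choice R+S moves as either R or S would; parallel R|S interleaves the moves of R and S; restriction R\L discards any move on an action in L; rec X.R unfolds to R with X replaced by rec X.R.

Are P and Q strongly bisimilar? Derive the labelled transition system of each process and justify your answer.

YES

LTS(P): 6 reachable states
  m0 = rec X. d.c.(a.a.0 + (X + X)\{b,c}) ⊢ ··d··> m1
  m1 = c.(a.a.0 + ((rec X. d.c.(a.a.0 + (X + X)\{b,c})) + (rec X. d.c.(a.a.0 + (X + X)\{b,c})))\{b,c}) ⊢ ··c··> m2
  m2 = a.a.0 + ((rec X. d.c.(a.a.0 + (X + X)\{b,c})) + (rec X. d.c.(a.a.0 + (X + X)\{b,c})))\{b,c} ⊢ ··a··> m3, ··d··> m4
  m3 = a.0 ⊢ ··a··> m5
  m4 = (c.(a.a.0 + ((rec X. d.c.(a.a.0 + (X + X)\{b,c})) + (rec X. d.c.(a.a.0 + (X + X)\{b,c})))\{b,c}))\{b,c} ⊢ ·
  m5 = 0 ⊢ ·
LTS(Q): 6 reachable states
  n0 = d.c.(a.a.0 + ((rec X. d.c.(a.a.0 + (X + X)\{b,c})) + (rec X. d.c.(a.a.0 + (X + X)\{b,c})))\{b,c}) ⊢ ··d··> n1
  n1 = c.(a.a.0 + ((rec X. d.c.(a.a.0 + (X + X)\{b,c})) + (rec X. d.c.(a.a.0 + (X + X)\{b,c})))\{b,c}) ⊢ ··c··> n2
  n2 = a.a.0 + ((rec X. d.c.(a.a.0 + (X + X)\{b,c})) + (rec X. d.c.(a.a.0 + (X + X)\{b,c})))\{b,c} ⊢ ··a··> n3, ··d··> n4
  n3 = a.0 ⊢ ··a··> n5
  n4 = (c.(a.a.0 + ((rec X. d.c.(a.a.0 + (X + X)\{b,c})) + (rec X. d.c.(a.a.0 + (X + X)\{b,c})))\{b,c}))\{b,c} ⊢ ·
  n5 = 0 ⊢ ·
Coarsest stable partition (strong bisimilarity classes):
  B0 = {m0, n0}
  B1 = {m1, n1}
  B2 = {m2, n2}
  B3 = {m4, m5, n4, n5}
  B4 = {m3, n3}
m0 ∈ B0, n0 ∈ B0 → same block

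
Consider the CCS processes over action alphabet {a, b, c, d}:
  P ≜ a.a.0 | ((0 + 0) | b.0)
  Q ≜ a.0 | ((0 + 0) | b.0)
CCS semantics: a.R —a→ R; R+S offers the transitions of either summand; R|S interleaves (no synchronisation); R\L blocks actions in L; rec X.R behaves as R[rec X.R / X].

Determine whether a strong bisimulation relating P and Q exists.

Reachable graph of P (6 states):
  p0 = a.a.0 | ((0 + 0) | b.0) | ··a··> p1, ··b··> p2
  p1 = a.0 | ((0 + 0) | b.0) | ··a··> p3, ··b··> p4
  p2 = a.a.0 | ((0 + 0) | 0) | ··a··> p4
  p3 = 0 | ((0 + 0) | b.0) | ··b··> p5
  p4 = a.0 | ((0 + 0) | 0) | ··a··> p5
  p5 = 0 | ((0 + 0) | 0) | stopped
Reachable graph of Q (4 states):
  q0 = a.0 | ((0 + 0) | b.0) | ··a··> q1, ··b··> q2
  q1 = 0 | ((0 + 0) | b.0) | ··b··> q3
  q2 = a.0 | ((0 + 0) | 0) | ··a··> q3
  q3 = 0 | ((0 + 0) | 0) | stopped
Coarsest stable partition (strong bisimilarity classes):
  B0 = {p0}
  B1 = {p1, q0}
  B2 = {p3, q1}
  B3 = {p5, q3}
  B4 = {p4, q2}
  B5 = {p2}
p0 ∈ B0, q0 ∈ B1 → different blocks

not bisimilar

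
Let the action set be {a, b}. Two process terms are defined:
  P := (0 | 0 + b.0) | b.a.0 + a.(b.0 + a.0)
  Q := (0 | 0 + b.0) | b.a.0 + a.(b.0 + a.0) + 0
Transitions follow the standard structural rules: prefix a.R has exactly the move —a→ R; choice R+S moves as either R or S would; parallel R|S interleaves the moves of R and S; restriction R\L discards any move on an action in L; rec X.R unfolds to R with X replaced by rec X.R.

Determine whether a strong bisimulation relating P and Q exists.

YES

P's transition system — 8 states:
  p0 = (0 | 0 + b.0) | b.a.0 + a.(b.0 + a.0) ⊢ -a-> p1, -b-> p2, -b-> p3
  p1 = b.0 + a.0 ⊢ -a-> p4, -b-> p4
  p2 = (0 | 0 + b.0) | a.0 ⊢ -a-> p5, -b-> p6
  p3 = 0 | b.a.0 ⊢ -b-> p6
  p4 = 0 ⊢ ·
  p5 = (0 | 0 + b.0) | 0 ⊢ -b-> p7
  p6 = 0 | a.0 ⊢ -a-> p7
  p7 = 0 | 0 ⊢ ·
Q's transition system — 8 states:
  q0 = (0 | 0 + b.0) | b.a.0 + a.(b.0 + a.0) + 0 ⊢ -a-> q1, -b-> q2, -b-> q3
  q1 = b.0 + a.0 ⊢ -a-> q4, -b-> q4
  q2 = (0 | 0 + b.0) | a.0 ⊢ -a-> q5, -b-> q6
  q3 = 0 | b.a.0 ⊢ -b-> q6
  q4 = 0 ⊢ ·
  q5 = (0 | 0 + b.0) | 0 ⊢ -b-> q7
  q6 = 0 | a.0 ⊢ -a-> q7
  q7 = 0 | 0 ⊢ ·
Bisimilarity quotient blocks:
  B0 = {p0, q0}
  B1 = {p2, q2}
  B2 = {p5, q5}
  B3 = {p4, p7, q4, q7}
  B4 = {p6, q6}
  B5 = {p1, q1}
  B6 = {p3, q3}
p0 ∈ B0, q0 ∈ B0 → same block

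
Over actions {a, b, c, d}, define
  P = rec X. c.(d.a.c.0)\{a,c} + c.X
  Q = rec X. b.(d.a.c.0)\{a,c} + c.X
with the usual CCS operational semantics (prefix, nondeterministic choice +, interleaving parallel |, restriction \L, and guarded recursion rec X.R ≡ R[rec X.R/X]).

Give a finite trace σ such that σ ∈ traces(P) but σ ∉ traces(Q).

Reachable graph of P (3 states):
  u0 = rec X. c.(d.a.c.0)\{a,c} + c.X | ··c··> u0, ··c··> u1
  u1 = (d.a.c.0)\{a,c} | ··d··> u2
  u2 = (a.c.0)\{a,c} | ·
Reachable graph of Q (3 states):
  v0 = rec X. b.(d.a.c.0)\{a,c} + c.X | ··b··> v1, ··c··> v0
  v1 = (d.a.c.0)\{a,c} | ··d··> v2
  v2 = (a.c.0)\{a,c} | ·
Trace ⟨cd⟩ through P, begin at {u0}:
  [1] c ⇒ {u0, u1}
  [2] d ⇒ {u2}
  P completes σ.
Trace ⟨cd⟩ through Q, begin at {v0}:
  [1] c ⇒ {v0}
  [2] d ⇒ no successor for Q

cd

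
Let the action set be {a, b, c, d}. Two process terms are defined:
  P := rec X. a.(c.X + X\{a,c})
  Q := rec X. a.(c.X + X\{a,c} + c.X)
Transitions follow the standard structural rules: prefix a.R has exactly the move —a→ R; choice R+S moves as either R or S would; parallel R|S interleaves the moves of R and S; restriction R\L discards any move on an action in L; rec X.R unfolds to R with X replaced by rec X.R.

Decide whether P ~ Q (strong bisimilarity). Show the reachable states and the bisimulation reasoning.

P's transition system — 2 states:
  u0 = rec X. a.(c.X + X\{a,c}) has moves ··a··> u1
  u1 = c.(rec X. a.(c.X + X\{a,c})) + (rec X. a.(c.X + X\{a,c}))\{a,c} has moves ··c··> u0
Q's transition system — 2 states:
  v0 = rec X. a.(c.X + X\{a,c} + c.X) has moves ··a··> v1
  v1 = c.(rec X. a.(c.X + X\{a,c} + c.X)) + (rec X. a.(c.X + X\{a,c} + c.X))\{a,c} + c.(rec X. a.(c.X + X\{a,c} + c.X)) has moves ··c··> v0
Bisimilarity quotient blocks:
  B0 = {u0, v0}
  B1 = {u1, v1}
u0 ∈ B0, v0 ∈ B0 → same block

bisimilar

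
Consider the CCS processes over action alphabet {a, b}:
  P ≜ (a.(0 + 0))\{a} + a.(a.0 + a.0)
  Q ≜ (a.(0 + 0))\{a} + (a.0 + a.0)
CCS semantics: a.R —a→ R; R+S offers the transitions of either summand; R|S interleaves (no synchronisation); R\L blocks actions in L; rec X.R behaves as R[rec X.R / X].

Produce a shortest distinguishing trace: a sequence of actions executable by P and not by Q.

Reachable graph of P (3 states):
  u0 = (a.(0 + 0))\{a} + a.(a.0 + a.0) → ··a··> u1
  u1 = a.0 + a.0 → ··a··> u2
  u2 = 0 → deadlocked
Reachable graph of Q (2 states):
  v0 = (a.(0 + 0))\{a} + (a.0 + a.0) → ··a··> v1
  v1 = 0 → deadlocked
Run σ = ⟨aa⟩ on P: start {u0}
  step 1 (a): {u1}
  step 2 (a): {u2}
  — P admits the full trace.
Run σ = ⟨aa⟩ on Q: start {v0}
  step 1 (a): {v1}
  step 2 (a): ∅ (Q stuck)

aa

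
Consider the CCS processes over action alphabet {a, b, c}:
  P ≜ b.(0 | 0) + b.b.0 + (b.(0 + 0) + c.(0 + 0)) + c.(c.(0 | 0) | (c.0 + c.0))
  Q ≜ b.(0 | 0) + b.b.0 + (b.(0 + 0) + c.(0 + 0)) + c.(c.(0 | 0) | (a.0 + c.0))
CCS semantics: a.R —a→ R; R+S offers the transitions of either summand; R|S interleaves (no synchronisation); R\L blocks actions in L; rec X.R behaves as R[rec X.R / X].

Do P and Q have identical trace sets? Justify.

P's transition system — 9 states:
  u0 = b.(0 | 0) + b.b.0 + (b.(0 + 0) + c.(0 + 0)) + c.(c.(0 | 0) | (c.0 + c.0)) :: --b--▸ u1, --b--▸ u2, --b--▸ u3, --c--▸ u1, --c--▸ u4
  u1 = 0 + 0 :: ·
  u2 = 0 | 0 :: ·
  u3 = b.0 :: --b--▸ u5
  u4 = c.(0 | 0) | (c.0 + c.0) :: --c--▸ u6, --c--▸ u7
  u5 = 0 :: ·
  u6 = 0 | 0 | (c.0 + c.0) :: --c--▸ u8
  u7 = c.(0 | 0) | 0 :: --c--▸ u8
  u8 = 0 | 0 | 0 :: ·
Q's transition system — 9 states:
  v0 = b.(0 | 0) + b.b.0 + (b.(0 + 0) + c.(0 + 0)) + c.(c.(0 | 0) | (a.0 + c.0)) :: --b--▸ v1, --b--▸ v2, --b--▸ v3, --c--▸ v1, --c--▸ v4
  v1 = 0 + 0 :: ·
  v2 = 0 | 0 :: ·
  v3 = b.0 :: --b--▸ v5
  v4 = c.(0 | 0) | (a.0 + c.0) :: --a--▸ v6, --c--▸ v6, --c--▸ v7
  v5 = 0 :: ·
  v6 = c.(0 | 0) | 0 :: --c--▸ v8
  v7 = 0 | 0 | (a.0 + c.0) :: --a--▸ v8, --c--▸ v8
  v8 = 0 | 0 | 0 :: ·
Trace ⟨ca⟩ through Q, begin at {v0}:
  after c @ step 1: {v1, v4}
  after a @ step 2: {v6}
  — Q admits the full trace.
Trace ⟨ca⟩ through P, begin at {u0}:
  after c @ step 1: {u1, u4}
  after a @ step 2: no successor for P

trace-distinct — witness ⟨ca⟩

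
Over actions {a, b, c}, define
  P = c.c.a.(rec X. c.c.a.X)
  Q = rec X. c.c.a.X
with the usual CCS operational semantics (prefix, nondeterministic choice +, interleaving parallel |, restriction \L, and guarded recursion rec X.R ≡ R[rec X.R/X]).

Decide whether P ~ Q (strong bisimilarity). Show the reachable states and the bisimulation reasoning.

YES

P's transition system — 4 states:
  p0 = c.c.a.(rec X. c.c.a.X) ⊢ --c--▸ p1
  p1 = c.a.(rec X. c.c.a.X) ⊢ --c--▸ p2
  p2 = a.(rec X. c.c.a.X) ⊢ --a--▸ p3
  p3 = rec X. c.c.a.X ⊢ --c--▸ p1
Q's transition system — 3 states:
  q0 = rec X. c.c.a.X ⊢ --c--▸ q1
  q1 = c.a.(rec X. c.c.a.X) ⊢ --c--▸ q2
  q2 = a.(rec X. c.c.a.X) ⊢ --a--▸ q0
Bisimilarity quotient blocks:
  B0 = {p0, p3, q0}
  B1 = {p1, q1}
  B2 = {p2, q2}
p0 ∈ B0, q0 ∈ B0 → same block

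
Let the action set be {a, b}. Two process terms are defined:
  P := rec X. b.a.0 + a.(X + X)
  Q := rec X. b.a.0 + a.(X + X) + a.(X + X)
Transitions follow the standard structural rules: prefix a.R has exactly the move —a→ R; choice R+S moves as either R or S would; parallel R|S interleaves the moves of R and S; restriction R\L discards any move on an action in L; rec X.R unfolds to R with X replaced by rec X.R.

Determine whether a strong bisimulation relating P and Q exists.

Reachable graph of P (4 states):
  p0 = rec X. b.a.0 + a.(X + X) | =a=> p1, =b=> p2
  p1 = (rec X. b.a.0 + a.(X + X)) + (rec X. b.a.0 + a.(X + X)) | =a=> p1, =b=> p2
  p2 = a.0 | =a=> p3
  p3 = 0 | ∅
Reachable graph of Q (4 states):
  q0 = rec X. b.a.0 + a.(X + X) + a.(X + X) | =a=> q1, =b=> q2
  q1 = (rec X. b.a.0 + a.(X + X) + a.(X + X)) + (rec X. b.a.0 + a.(X + X) + a.(X + X)) | =a=> q1, =b=> q2
  q2 = a.0 | =a=> q3
  q3 = 0 | ∅
Partition-refinement fixed point:
  B0 = {p0, p1, q0, q1}
  B1 = {p2, q2}
  B2 = {p3, q3}
p0 ∈ B0, q0 ∈ B0 → same block

YES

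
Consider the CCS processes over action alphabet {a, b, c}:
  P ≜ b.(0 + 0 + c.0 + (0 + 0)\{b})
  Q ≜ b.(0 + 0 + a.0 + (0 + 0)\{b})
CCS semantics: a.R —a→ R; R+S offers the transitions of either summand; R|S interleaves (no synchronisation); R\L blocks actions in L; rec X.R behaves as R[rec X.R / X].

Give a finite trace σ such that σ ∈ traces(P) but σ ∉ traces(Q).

bc

P's transition system — 3 states:
  u0 = b.(0 + 0 + c.0 + (0 + 0)\{b}) ⊢ ··b··> u1
  u1 = 0 + 0 + c.0 + (0 + 0)\{b} ⊢ ··c··> u2
  u2 = 0 ⊢ stopped
Q's transition system — 3 states:
  v0 = b.(0 + 0 + a.0 + (0 + 0)\{b}) ⊢ ··b··> v1
  v1 = 0 + 0 + a.0 + (0 + 0)\{b} ⊢ ··a··> v2
  v2 = 0 ⊢ stopped
Executing bc from P (initial set {u0}):
  step 1 (b): {u1}
  step 2 (c): {u2}
  — P admits the full trace.
Executing bc from Q (initial set {v0}):
  step 1 (b): {v1}
  step 2 (c): no successor for Q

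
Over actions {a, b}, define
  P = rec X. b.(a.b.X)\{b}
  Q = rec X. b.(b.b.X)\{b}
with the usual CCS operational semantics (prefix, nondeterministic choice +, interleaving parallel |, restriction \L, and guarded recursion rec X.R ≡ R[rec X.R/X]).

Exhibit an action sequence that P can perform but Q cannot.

LTS(P): 3 reachable states
  p0 = rec X. b.(a.b.X)\{b} → —b→ p1
  p1 = (a.b.(rec X. b.(a.b.X)\{b}))\{b} → —a→ p2
  p2 = (b.(rec X. b.(a.b.X)\{b}))\{b} → ∅
LTS(Q): 2 reachable states
  q0 = rec X. b.(b.b.X)\{b} → —b→ q1
  q1 = (b.b.(rec X. b.(b.b.X)\{b}))\{b} → ∅
Trace ⟨ba⟩ through P, begin at {p0}:
  after b @ step 1: {p1}
  after a @ step 2: {p2}
  P completes σ.
Trace ⟨ba⟩ through Q, begin at {q0}:
  after b @ step 1: {q1}
  after a @ step 2: no successor for Q

ba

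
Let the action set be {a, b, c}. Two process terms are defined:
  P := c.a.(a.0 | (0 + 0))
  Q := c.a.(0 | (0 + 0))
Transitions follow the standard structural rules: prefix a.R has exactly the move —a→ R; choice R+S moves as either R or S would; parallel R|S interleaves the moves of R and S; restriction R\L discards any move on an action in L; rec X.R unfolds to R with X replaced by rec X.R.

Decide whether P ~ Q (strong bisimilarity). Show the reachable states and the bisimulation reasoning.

not bisimilar

Reachable graph of P (4 states):
  u0 = c.a.(a.0 | (0 + 0)) has moves --c--▸ u1
  u1 = a.(a.0 | (0 + 0)) has moves --a--▸ u2
  u2 = a.0 | (0 + 0) has moves --a--▸ u3
  u3 = 0 | (0 + 0) has moves ·
Reachable graph of Q (3 states):
  v0 = c.a.(0 | (0 + 0)) has moves --c--▸ v1
  v1 = a.(0 | (0 + 0)) has moves --a--▸ v2
  v2 = 0 | (0 + 0) has moves ·
Partition-refinement fixed point:
  B0 = {u0}
  B1 = {u1}
  B2 = {u2, v1}
  B3 = {u3, v2}
  B4 = {v0}
u0 ∈ B0, v0 ∈ B4 → different blocks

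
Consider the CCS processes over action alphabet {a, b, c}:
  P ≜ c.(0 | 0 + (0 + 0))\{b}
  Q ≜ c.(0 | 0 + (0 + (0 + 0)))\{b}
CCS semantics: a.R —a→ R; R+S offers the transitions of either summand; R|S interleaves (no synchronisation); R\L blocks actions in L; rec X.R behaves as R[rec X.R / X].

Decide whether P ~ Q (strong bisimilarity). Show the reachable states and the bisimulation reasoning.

P ~ Q

P's transition system — 2 states:
  s0 = c.(0 | 0 + (0 + 0))\{b} :: --c--▸ s1
  s1 = (0 | 0 + (0 + 0))\{b} :: stopped
Q's transition system — 2 states:
  t0 = c.(0 | 0 + (0 + (0 + 0)))\{b} :: --c--▸ t1
  t1 = (0 | 0 + (0 + (0 + 0)))\{b} :: stopped
Coarsest stable partition (strong bisimilarity classes):
  B0 = {s0, t0}
  B1 = {s1, t1}
s0 ∈ B0, t0 ∈ B0 → same block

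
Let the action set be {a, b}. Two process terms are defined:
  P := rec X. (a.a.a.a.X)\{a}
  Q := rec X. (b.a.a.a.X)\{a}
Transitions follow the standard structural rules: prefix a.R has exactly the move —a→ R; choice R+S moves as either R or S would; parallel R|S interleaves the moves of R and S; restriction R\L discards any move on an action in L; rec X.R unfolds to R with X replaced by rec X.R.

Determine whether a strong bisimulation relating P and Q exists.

not bisimilar

Reachable graph of P (1 states):
  p0 = rec X. (a.a.a.a.X)\{a} → deadlocked
Reachable graph of Q (2 states):
  q0 = rec X. (b.a.a.a.X)\{a} → -b-> q1
  q1 = (a.a.a.(rec X. (b.a.a.a.X)\{a}))\{a} → deadlocked
Partition-refinement fixed point:
  B0 = {p0, q1}
  B1 = {q0}
p0 ∈ B0, q0 ∈ B1 → different blocks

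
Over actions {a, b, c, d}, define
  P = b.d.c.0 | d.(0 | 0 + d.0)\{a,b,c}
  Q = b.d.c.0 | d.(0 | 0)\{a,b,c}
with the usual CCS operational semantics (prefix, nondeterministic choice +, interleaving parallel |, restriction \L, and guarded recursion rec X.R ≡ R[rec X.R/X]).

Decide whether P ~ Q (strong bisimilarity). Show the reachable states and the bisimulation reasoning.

P's transition system — 12 states:
  p0 = b.d.c.0 | d.(0 | 0 + d.0)\{a,b,c} → —b→ p1, —d→ p2
  p1 = d.c.0 | d.(0 | 0 + d.0)\{a,b,c} → —d→ p3, —d→ p4
  p2 = b.d.c.0 | (0 | 0 + d.0)\{a,b,c} → —b→ p4, —d→ p5
  p3 = c.0 | d.(0 | 0 + d.0)\{a,b,c} → —c→ p6, —d→ p7
  p4 = d.c.0 | (0 | 0 + d.0)\{a,b,c} → —d→ p7, —d→ p8
  p5 = b.d.c.0 | 0\{a,b,c} → —b→ p8
  p6 = 0 | d.(0 | 0 + d.0)\{a,b,c} → —d→ p9
  p7 = c.0 | (0 | 0 + d.0)\{a,b,c} → —c→ p9, —d→ p10
  p8 = d.c.0 | 0\{a,b,c} → —d→ p10
  p9 = 0 | (0 | 0 + d.0)\{a,b,c} → —d→ p11
  p10 = c.0 | 0\{a,b,c} → —c→ p11
  p11 = 0 | 0\{a,b,c} → ∅
Q's transition system — 8 states:
  q0 = b.d.c.0 | d.(0 | 0)\{a,b,c} → —b→ q1, —d→ q2
  q1 = d.c.0 | d.(0 | 0)\{a,b,c} → —d→ q3, —d→ q4
  q2 = b.d.c.0 | (0 | 0)\{a,b,c} → —b→ q4
  q3 = c.0 | d.(0 | 0)\{a,b,c} → —c→ q5, —d→ q6
  q4 = d.c.0 | (0 | 0)\{a,b,c} → —d→ q6
  q5 = 0 | d.(0 | 0)\{a,b,c} → —d→ q7
  q6 = c.0 | (0 | 0)\{a,b,c} → —c→ q7
  q7 = 0 | (0 | 0)\{a,b,c} → ∅
Partition-refinement fixed point:
  B0 = {p0}
  B1 = {p1}
  B2 = {p4, q1}
  B3 = {p7, q3}
  B4 = {p10, q6}
  B5 = {p11, q7}
  B6 = {p9, q5}
  B7 = {p8, q4}
  B8 = {p3}
  B9 = {p6}
  B10 = {p2, q0}
  B11 = {p5, q2}
p0 ∈ B0, q0 ∈ B10 → different blocks

NO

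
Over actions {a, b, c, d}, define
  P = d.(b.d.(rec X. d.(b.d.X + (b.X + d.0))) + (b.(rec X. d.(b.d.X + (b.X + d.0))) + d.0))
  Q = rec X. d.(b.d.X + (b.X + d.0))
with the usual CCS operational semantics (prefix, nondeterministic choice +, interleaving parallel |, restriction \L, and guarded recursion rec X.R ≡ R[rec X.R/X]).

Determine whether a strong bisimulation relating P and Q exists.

bisimilar

Reachable graph of P (5 states):
  p0 = d.(b.d.(rec X. d.(b.d.X + (b.X + d.0))) + (b.(rec X. d.(b.d.X + (b.X + d.0))) + d.0)) :: =d=> p1
  p1 = b.d.(rec X. d.(b.d.X + (b.X + d.0))) + (b.(rec X. d.(b.d.X + (b.X + d.0))) + d.0) :: =b=> p2, =b=> p3, =d=> p4
  p2 = d.(rec X. d.(b.d.X + (b.X + d.0))) :: =d=> p3
  p3 = rec X. d.(b.d.X + (b.X + d.0)) :: =d=> p1
  p4 = 0 :: (no moves)
Reachable graph of Q (4 states):
  q0 = rec X. d.(b.d.X + (b.X + d.0)) :: =d=> q1
  q1 = b.d.(rec X. d.(b.d.X + (b.X + d.0))) + (b.(rec X. d.(b.d.X + (b.X + d.0))) + d.0) :: =b=> q0, =b=> q2, =d=> q3
  q2 = d.(rec X. d.(b.d.X + (b.X + d.0))) :: =d=> q0
  q3 = 0 :: (no moves)
Partition-refinement fixed point:
  B0 = {p0, p3, q0}
  B1 = {p1, q1}
  B2 = {p4, q3}
  B3 = {p2, q2}
p0 ∈ B0, q0 ∈ B0 → same block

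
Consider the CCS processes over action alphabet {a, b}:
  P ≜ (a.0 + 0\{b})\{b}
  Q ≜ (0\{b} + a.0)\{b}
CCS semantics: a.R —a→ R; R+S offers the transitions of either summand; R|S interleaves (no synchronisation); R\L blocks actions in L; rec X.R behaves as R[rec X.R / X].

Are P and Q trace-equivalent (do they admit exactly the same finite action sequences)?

P's transition system — 2 states:
  u0 = (a.0 + 0\{b})\{b} ⊢ --a--▸ u1
  u1 = 0\{b} ⊢ ·
Q's transition system — 2 states:
  v0 = (0\{b} + a.0)\{b} ⊢ --a--▸ v1
  v1 = 0\{b} ⊢ ·
Bisimilarity quotient blocks:
  B0 = {u0, v0}
  B1 = {u1, v1}
u0 ∈ B0, v0 ∈ B0 → same block
Bisimilar ⇒ trace-equivalent.

trace-equivalent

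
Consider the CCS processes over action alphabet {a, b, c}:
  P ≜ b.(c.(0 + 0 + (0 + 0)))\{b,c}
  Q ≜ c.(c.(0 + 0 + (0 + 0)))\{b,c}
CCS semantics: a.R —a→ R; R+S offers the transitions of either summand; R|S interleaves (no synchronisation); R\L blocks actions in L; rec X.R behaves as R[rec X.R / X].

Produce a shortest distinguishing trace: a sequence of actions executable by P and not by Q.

b

LTS(P): 2 reachable states
  p0 = b.(c.(0 + 0 + (0 + 0)))\{b,c} has moves --b--▸ p1
  p1 = (c.(0 + 0 + (0 + 0)))\{b,c} has moves (no moves)
LTS(Q): 2 reachable states
  q0 = c.(c.(0 + 0 + (0 + 0)))\{b,c} has moves --c--▸ q1
  q1 = (c.(0 + 0 + (0 + 0)))\{b,c} has moves (no moves)
Run σ = ⟨b⟩ on P: start {p0}
  after b @ step 1: {p1}
  ✓ P
Run σ = ⟨b⟩ on Q: start {q0}
  after b @ step 1: ∅  — Q cannot continue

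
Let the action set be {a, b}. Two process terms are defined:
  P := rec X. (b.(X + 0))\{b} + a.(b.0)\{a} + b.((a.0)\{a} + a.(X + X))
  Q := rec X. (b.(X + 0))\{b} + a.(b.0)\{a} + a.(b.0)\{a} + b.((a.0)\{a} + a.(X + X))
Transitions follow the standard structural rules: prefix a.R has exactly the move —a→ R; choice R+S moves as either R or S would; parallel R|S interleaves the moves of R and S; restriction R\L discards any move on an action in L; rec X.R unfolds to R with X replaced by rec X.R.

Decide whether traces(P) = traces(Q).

P's transition system — 5 states:
  s0 = rec X. (b.(X + 0))\{b} + a.(b.0)\{a} + b.((a.0)\{a} + a.(X + X)) → --a--▸ s1, --b--▸ s2
  s1 = (b.0)\{a} → --b--▸ s3
  s2 = (a.0)\{a} + a.((rec X. (b.(X + 0))\{b} + a.(b.0)\{a} + b.((a.0)\{a} + a.(X + X))) + (rec X. (b.(X + 0))\{b} + a.(b.0)\{a} + b.((a.0)\{a} + a.(X + X)))) → --a--▸ s4
  s3 = 0\{a} → ·
  s4 = (rec X. (b.(X + 0))\{b} + a.(b.0)\{a} + b.((a.0)\{a} + a.(X + X))) + (rec X. (b.(X + 0))\{b} + a.(b.0)\{a} + b.((a.0)\{a} + a.(X + X))) → --a--▸ s1, --b--▸ s2
Q's transition system — 5 states:
  t0 = rec X. (b.(X + 0))\{b} + a.(b.0)\{a} + a.(b.0)\{a} + b.((a.0)\{a} + a.(X + X)) → --a--▸ t1, --b--▸ t2
  t1 = (b.0)\{a} → --b--▸ t3
  t2 = (a.0)\{a} + a.((rec X. (b.(X + 0))\{b} + a.(b.0)\{a} + a.(b.0)\{a} + b.((a.0)\{a} + a.(X + X))) + (rec X. (b.(X + 0))\{b} + a.(b.0)\{a} + a.(b.0)\{a} + b.((a.0)\{a} + a.(X + X)))) → --a--▸ t4
  t3 = 0\{a} → ·
  t4 = (rec X. (b.(X + 0))\{b} + a.(b.0)\{a} + a.(b.0)\{a} + b.((a.0)\{a} + a.(X + X))) + (rec X. (b.(X + 0))\{b} + a.(b.0)\{a} + a.(b.0)\{a} + b.((a.0)\{a} + a.(X + X))) → --a--▸ t1, --b--▸ t2
Bisimilarity quotient blocks:
  B0 = {s0, s4, t0, t4}
  B1 = {s2, t2}
  B2 = {s1, t1}
  B3 = {s3, t3}
s0 ∈ B0, t0 ∈ B0 → same block
Bisimilar ⇒ trace-equivalent.

traces(P) = traces(Q)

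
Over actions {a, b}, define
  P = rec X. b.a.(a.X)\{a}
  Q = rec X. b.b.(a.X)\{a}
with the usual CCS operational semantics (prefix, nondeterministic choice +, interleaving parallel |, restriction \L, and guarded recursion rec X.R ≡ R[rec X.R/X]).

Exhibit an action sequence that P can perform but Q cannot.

ba

P's transition system — 3 states:
  s0 = rec X. b.a.(a.X)\{a} → ··b··> s1
  s1 = a.(a.(rec X. b.a.(a.X)\{a}))\{a} → ··a··> s2
  s2 = (a.(rec X. b.a.(a.X)\{a}))\{a} → (no moves)
Q's transition system — 3 states:
  t0 = rec X. b.b.(a.X)\{a} → ··b··> t1
  t1 = b.(a.(rec X. b.b.(a.X)\{a}))\{a} → ··b··> t2
  t2 = (a.(rec X. b.b.(a.X)\{a}))\{a} → (no moves)
Trace ⟨ba⟩ through P, begin at {s0}:
  step 1 (b): {s1}
  step 2 (a): {s2}
  — P admits the full trace.
Trace ⟨ba⟩ through Q, begin at {t0}:
  step 1 (b): {t1}
  step 2 (a): ∅ (Q stuck)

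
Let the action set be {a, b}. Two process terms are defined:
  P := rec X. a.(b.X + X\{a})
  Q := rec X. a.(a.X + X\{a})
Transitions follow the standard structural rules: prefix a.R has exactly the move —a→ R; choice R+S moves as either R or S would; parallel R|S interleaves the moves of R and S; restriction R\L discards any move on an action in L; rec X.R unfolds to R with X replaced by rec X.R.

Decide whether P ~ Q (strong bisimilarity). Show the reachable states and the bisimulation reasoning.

P ≁ Q

LTS(P): 2 reachable states
  s0 = rec X. a.(b.X + X\{a}) | --a--▸ s1
  s1 = b.(rec X. a.(b.X + X\{a})) + (rec X. a.(b.X + X\{a}))\{a} | --b--▸ s0
LTS(Q): 2 reachable states
  t0 = rec X. a.(a.X + X\{a}) | --a--▸ t1
  t1 = a.(rec X. a.(a.X + X\{a})) + (rec X. a.(a.X + X\{a}))\{a} | --a--▸ t0
Coarsest stable partition (strong bisimilarity classes):
  B0 = {s0}
  B1 = {s1}
  B2 = {t0, t1}
s0 ∈ B0, t0 ∈ B2 → different blocks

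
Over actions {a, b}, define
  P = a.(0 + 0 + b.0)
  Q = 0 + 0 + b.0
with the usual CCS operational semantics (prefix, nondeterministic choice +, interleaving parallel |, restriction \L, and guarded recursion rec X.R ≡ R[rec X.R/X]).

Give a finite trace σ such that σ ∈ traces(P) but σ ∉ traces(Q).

a

LTS(P): 3 reachable states
  s0 = a.(0 + 0 + b.0) → ··a··> s1
  s1 = 0 + 0 + b.0 → ··b··> s2
  s2 = 0 → ·
LTS(Q): 2 reachable states
  t0 = 0 + 0 + b.0 → ··b··> t1
  t1 = 0 → ·
Run σ = ⟨a⟩ on P: start {s0}
  after a @ step 1: {s1}
  P completes σ.
Run σ = ⟨a⟩ on Q: start {t0}
  after a @ step 1: ∅  — Q cannot continue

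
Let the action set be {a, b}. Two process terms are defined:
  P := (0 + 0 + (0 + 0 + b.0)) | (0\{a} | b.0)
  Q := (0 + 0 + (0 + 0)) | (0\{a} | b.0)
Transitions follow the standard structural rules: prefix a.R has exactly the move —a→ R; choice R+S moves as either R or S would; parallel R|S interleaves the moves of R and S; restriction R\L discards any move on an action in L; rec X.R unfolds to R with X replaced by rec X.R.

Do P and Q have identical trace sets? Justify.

traces(P) ≠ traces(Q) — witness ⟨bb⟩

LTS(P): 4 reachable states
  m0 = (0 + 0 + (0 + 0 + b.0)) | (0\{a} | b.0) | -b-> m1, -b-> m2
  m1 = (0 + 0 + (0 + 0 + b.0)) | (0\{a} | 0) | -b-> m3
  m2 = 0 | (0\{a} | b.0) | -b-> m3
  m3 = 0 | (0\{a} | 0) | stopped
LTS(Q): 2 reachable states
  n0 = (0 + 0 + (0 + 0)) | (0\{a} | b.0) | -b-> n1
  n1 = (0 + 0 + (0 + 0)) | (0\{a} | 0) | stopped
Run σ = ⟨bb⟩ on P: start {m0}
  [1] b ⇒ {m1, m2}
  [2] b ⇒ {m3}
  ✓ P
Run σ = ⟨bb⟩ on Q: start {n0}
  [1] b ⇒ {n1}
  [2] b ⇒ no successor for Q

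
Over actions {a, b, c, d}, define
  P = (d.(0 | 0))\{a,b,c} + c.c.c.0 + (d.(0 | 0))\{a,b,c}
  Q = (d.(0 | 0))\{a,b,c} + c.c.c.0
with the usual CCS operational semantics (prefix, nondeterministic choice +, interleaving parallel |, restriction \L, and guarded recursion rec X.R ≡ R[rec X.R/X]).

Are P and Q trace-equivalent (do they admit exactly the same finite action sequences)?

traces(P) = traces(Q)

Reachable graph of P (5 states):
  p0 = (d.(0 | 0))\{a,b,c} + c.c.c.0 + (d.(0 | 0))\{a,b,c} has moves —c→ p1, —d→ p2
  p1 = c.c.0 has moves —c→ p3
  p2 = (0 | 0)\{a,b,c} has moves ·
  p3 = c.0 has moves —c→ p4
  p4 = 0 has moves ·
Reachable graph of Q (5 states):
  q0 = (d.(0 | 0))\{a,b,c} + c.c.c.0 has moves —c→ q1, —d→ q2
  q1 = c.c.0 has moves —c→ q3
  q2 = (0 | 0)\{a,b,c} has moves ·
  q3 = c.0 has moves —c→ q4
  q4 = 0 has moves ·
Partition-refinement fixed point:
  B0 = {p0, q0}
  B1 = {p1, q1}
  B2 = {p3, q3}
  B3 = {p2, p4, q2, q4}
p0 ∈ B0, q0 ∈ B0 → same block
Bisimilar ⇒ trace-equivalent.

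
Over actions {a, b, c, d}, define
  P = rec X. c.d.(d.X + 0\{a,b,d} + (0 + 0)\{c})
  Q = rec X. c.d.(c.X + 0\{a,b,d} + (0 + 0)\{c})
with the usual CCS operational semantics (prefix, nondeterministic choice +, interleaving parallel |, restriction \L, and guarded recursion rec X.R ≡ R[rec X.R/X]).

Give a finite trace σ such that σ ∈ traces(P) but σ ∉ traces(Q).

Reachable graph of P (3 states):
  m0 = rec X. c.d.(d.X + 0\{a,b,d} + (0 + 0)\{c}) | -c-> m1
  m1 = d.(d.(rec X. c.d.(d.X + 0\{a,b,d} + (0 + 0)\{c})) + 0\{a,b,d} + (0 + 0)\{c}) | -d-> m2
  m2 = d.(rec X. c.d.(d.X + 0\{a,b,d} + (0 + 0)\{c})) + 0\{a,b,d} + (0 + 0)\{c} | -d-> m0
Reachable graph of Q (3 states):
  n0 = rec X. c.d.(c.X + 0\{a,b,d} + (0 + 0)\{c}) | -c-> n1
  n1 = d.(c.(rec X. c.d.(c.X + 0\{a,b,d} + (0 + 0)\{c})) + 0\{a,b,d} + (0 + 0)\{c}) | -d-> n2
  n2 = c.(rec X. c.d.(c.X + 0\{a,b,d} + (0 + 0)\{c})) + 0\{a,b,d} + (0 + 0)\{c} | -c-> n0
Executing cdd from P (initial set {m0}):
  after c @ step 1: {m1}
  after d @ step 2: {m2}
  after d @ step 3: {m0}
  — P admits the full trace.
Executing cdd from Q (initial set {n0}):
  after c @ step 1: {n1}
  after d @ step 2: {n2}
  after d @ step 3: no successor for Q

cdd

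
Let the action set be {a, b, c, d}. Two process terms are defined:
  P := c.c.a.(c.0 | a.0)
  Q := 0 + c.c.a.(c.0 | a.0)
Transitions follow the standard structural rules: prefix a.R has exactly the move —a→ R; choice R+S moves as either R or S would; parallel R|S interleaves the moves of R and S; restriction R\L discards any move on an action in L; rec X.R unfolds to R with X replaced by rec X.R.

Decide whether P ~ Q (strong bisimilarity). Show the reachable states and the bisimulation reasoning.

LTS(P): 7 reachable states
  s0 = c.c.a.(c.0 | a.0) ⊢ =c=> s1
  s1 = c.a.(c.0 | a.0) ⊢ =c=> s2
  s2 = a.(c.0 | a.0) ⊢ =a=> s3
  s3 = c.0 | a.0 ⊢ =a=> s4, =c=> s5
  s4 = c.0 | 0 ⊢ =c=> s6
  s5 = 0 | a.0 ⊢ =a=> s6
  s6 = 0 | 0 ⊢ stopped
LTS(Q): 7 reachable states
  t0 = 0 + c.c.a.(c.0 | a.0) ⊢ =c=> t1
  t1 = c.a.(c.0 | a.0) ⊢ =c=> t2
  t2 = a.(c.0 | a.0) ⊢ =a=> t3
  t3 = c.0 | a.0 ⊢ =a=> t4, =c=> t5
  t4 = c.0 | 0 ⊢ =c=> t6
  t5 = 0 | a.0 ⊢ =a=> t6
  t6 = 0 | 0 ⊢ stopped
Bisimilarity quotient blocks:
  B0 = {s0, t0}
  B1 = {s1, t1}
  B2 = {s2, t2}
  B3 = {s3, t3}
  B4 = {s4, t4}
  B5 = {s6, t6}
  B6 = {s5, t5}
s0 ∈ B0, t0 ∈ B0 → same block

bisimilar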